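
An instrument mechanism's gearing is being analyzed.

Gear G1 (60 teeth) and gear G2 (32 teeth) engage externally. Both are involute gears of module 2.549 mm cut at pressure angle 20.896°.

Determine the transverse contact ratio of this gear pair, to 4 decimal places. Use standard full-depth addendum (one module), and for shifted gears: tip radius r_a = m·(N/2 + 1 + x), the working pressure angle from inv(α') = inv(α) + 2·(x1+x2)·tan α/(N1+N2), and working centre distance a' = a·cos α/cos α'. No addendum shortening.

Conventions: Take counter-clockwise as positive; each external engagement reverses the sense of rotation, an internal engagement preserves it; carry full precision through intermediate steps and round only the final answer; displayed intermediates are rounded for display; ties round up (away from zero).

1.6824

single-mesh involute tooth geometry (60T engaging 32T at module 2.549)
base radii: r_b1 = 71.440520, r_b2 = 38.101611
tip radii: r_a1 = 79.019000, r_a2 = 43.333000
no profile shift: α' = α, a' = a
action lengths: √(r_a1²−r_b1²) = 33.767653, √(r_a2²−r_b2²) = 20.640158
base pitch p_b = π·m·cos α = 7.481234
CR = (33.767653 + 20.640158 − 117.254000·sin 20.89600°)/7.481234 = 1.682410
contact ratio ≈ 1.6824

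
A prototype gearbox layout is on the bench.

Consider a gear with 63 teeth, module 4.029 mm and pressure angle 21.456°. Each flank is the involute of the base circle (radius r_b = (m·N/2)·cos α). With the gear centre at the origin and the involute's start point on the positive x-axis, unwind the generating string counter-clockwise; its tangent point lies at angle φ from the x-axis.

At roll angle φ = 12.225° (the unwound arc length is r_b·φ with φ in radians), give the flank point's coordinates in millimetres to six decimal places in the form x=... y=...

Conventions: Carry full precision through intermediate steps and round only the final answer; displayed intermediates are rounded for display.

recognized (one wheel, involute flank): single-mesh tooth geometry, m = 4.029, N = 63
pitch radius r_p = m·N/2 = 4.029·63/2 = 126.913500
base radius r_b = r_p·cos α = 126.913500·cos 21.456° = 118.118235
roll angle φ = 12.225° = 0.21336650 rad
x = r_b·(cos φ + φ·sin φ) = 120.776394
y = r_b·(sin φ − φ·cos φ) = 0.380711

x=120.776394 y=0.380711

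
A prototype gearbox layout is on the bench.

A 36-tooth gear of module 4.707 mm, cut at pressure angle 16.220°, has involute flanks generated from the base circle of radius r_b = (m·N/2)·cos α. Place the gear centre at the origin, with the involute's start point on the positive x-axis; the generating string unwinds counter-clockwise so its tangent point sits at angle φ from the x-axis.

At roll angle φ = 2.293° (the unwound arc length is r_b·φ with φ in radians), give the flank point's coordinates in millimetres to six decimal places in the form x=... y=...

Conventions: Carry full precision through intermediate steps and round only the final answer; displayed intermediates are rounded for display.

class = single-mesh tooth geometry [base-circle involute, m = 4.707, 36T]
pitch radius r_p = m·N/2 = 4.707·36/2 = 84.726000
base radius r_b = r_p·cos α = 84.726000·cos 16.220° = 81.353587
roll angle φ = 2.293° = 0.04002040 rad
x = r_b·(cos φ + φ·sin φ) = 81.418710
y = r_b·(sin φ − φ·cos φ) = 0.001738

x=81.418710 y=0.001738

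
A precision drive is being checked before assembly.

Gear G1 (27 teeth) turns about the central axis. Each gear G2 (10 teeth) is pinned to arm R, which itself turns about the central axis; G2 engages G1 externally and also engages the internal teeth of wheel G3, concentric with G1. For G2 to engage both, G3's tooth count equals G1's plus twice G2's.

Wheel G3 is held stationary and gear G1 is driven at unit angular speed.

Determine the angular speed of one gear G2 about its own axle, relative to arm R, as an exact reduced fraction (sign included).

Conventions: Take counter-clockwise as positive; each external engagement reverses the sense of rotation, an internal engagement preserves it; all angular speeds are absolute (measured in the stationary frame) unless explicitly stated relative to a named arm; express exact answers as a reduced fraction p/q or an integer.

-1269/740

recognized (axles ride arm R): planetary set, 27/10/47 teeth
ring teeth: 27 + 2·10 = 47
27(ω_sun−ω_arm) = −47(ω_ring−ω_arm),  ω_ring = 0, ω_sun = 1
27(1−ω_arm) = −47(0−ω_arm)  ⇒  74·ω_arm = 27  ⇒  ω_arm = 27/74
sun–planet mesh: 27·(1−27/74) = −10·(ω_p−ω_arm)  ⇒  ω_p−ω_arm = -1269/740
exact speed ratio = -1269/740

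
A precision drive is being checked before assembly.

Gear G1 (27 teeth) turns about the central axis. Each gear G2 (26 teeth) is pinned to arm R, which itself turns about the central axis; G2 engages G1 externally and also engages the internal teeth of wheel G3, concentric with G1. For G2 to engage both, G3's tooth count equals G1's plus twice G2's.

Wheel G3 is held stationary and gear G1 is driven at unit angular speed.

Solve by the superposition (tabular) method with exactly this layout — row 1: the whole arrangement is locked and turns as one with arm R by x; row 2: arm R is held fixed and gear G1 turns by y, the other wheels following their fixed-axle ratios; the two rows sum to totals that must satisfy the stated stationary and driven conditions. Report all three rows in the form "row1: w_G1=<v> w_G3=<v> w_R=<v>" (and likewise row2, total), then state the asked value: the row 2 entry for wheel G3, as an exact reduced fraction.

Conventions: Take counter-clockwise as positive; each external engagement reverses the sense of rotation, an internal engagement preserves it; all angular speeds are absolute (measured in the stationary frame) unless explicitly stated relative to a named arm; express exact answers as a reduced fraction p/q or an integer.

row1: w_G1=27/106 w_G3=27/106 w_R=27/106
row2: w_G1=79/106 w_G3=-27/106 w_R=0
total: w_G1=1 w_G3=0 w_R=27/106
asked value: -27/106

class = planetary set [G3 = 27+2·26 = 79; Willis about the carrier]
row 1: whole set turns with the arm by x
superposition row 2 [arm held]: sun y, ring −(27/79)·y, arm 0
boundary: total ω_ring = x − (27/79)·y = 0 and total ω_sun = x + y = 1  ⇒  y = 79/106, x = 27/106
row 2 ring = −(27/79)·79/106 = -27/106
totals (row 1 + row 2): sun 27/106 + 79/106 = 1, ring 27/106 + (-27/106) = 0, arm 27/106 + 0 = 27/106
asked cell (row2, ring) = -27/106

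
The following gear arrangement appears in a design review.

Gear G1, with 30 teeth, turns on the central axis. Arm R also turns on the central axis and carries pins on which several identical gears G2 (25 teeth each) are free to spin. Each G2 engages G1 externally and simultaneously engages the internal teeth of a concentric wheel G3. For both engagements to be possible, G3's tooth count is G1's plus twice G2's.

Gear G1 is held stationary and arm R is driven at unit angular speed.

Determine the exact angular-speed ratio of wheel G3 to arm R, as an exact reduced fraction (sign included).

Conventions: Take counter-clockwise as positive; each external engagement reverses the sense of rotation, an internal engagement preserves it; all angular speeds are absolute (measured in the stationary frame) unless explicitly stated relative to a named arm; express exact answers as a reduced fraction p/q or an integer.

11/8

class = planetary set [G3 = 30+2·25 = 80; Willis about the carrier]
ring teeth: 30 + 2·25 = 80
30(ω_sun−ω_arm) = −80(ω_ring−ω_arm),  ω_sun = 0, ω_arm = 1
ω_ring = 1 − (30/80)(0−1) = 11/8
ω_out/ω_in = 11/8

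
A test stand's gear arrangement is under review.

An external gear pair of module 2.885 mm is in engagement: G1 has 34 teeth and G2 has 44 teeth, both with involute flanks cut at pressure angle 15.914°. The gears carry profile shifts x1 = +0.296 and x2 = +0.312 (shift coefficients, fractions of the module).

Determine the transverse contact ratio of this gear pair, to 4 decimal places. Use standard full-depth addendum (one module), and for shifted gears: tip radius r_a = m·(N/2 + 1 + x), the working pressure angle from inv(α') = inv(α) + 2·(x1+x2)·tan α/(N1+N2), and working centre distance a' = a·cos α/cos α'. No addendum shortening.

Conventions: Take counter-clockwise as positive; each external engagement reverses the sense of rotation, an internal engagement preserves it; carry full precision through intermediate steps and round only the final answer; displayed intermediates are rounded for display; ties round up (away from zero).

topology: single-mesh involute geometry — m = 2.885, 34T/44T pair
base radii: r_b1 = 47.165318, r_b2 = 61.037470
tip radii: r_a1 = 52.783960, r_a2 = 67.255120
inv(α') = inv(15.914°) + 2·(+0.296+0.312)·tan α/(34+44) = 0.01181496  ⇒  α' = 18.55385°
a' = a·cos α / cos α' = 112.5150·cos 15.914°/cos 18.55385° = 114.134952
action lengths: √(r_a1²−r_b1²) = 23.697663, √(r_a2²−r_b2²) = 28.243201
base pitch p_b = π·m·cos α = 8.716130
CR = (23.697663 + 28.243201 − 114.134952·sin 18.55385°)/8.716130 = 1.792492
contact ratio ≈ 1.7925

1.7925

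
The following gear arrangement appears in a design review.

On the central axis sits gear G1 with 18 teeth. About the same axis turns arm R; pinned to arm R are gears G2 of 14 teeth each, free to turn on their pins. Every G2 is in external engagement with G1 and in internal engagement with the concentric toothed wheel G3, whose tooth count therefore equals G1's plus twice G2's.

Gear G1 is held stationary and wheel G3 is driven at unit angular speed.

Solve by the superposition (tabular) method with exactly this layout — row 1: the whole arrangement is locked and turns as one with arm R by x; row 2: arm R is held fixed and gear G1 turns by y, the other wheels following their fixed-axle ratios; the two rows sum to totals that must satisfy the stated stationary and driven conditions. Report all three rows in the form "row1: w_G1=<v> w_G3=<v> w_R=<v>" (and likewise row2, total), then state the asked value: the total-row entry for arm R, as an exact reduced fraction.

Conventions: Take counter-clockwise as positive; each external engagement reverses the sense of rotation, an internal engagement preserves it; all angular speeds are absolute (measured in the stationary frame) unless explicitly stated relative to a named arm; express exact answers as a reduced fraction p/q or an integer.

recognized (axles ride arm R): planetary set, 18/14/46 teeth
row 1 (train locked, turned with arm): all members turn x
row 2 — arm fixed, fixed-axis ratios: sun y, ring −(18/46)·y, arm 0
boundary: total ω_sun = x + y = 0 and total ω_ring = x − (18/46)·y = 1  ⇒  y = -23/32, x = 23/32
row 2 ring = −(18/46)·(-23/32) = 9/32
totals (row 1 + row 2): sun 23/32 + (-23/32) = 0, ring 23/32 + 9/32 = 1, arm 23/32 + 0 = 23/32
asked cell (total, arm) = 23/32

row1: w_G1=23/32 w_G3=23/32 w_R=23/32
row2: w_G1=-23/32 w_G3=9/32 w_R=0
total: w_G1=0 w_G3=1 w_R=23/32
asked value: 23/32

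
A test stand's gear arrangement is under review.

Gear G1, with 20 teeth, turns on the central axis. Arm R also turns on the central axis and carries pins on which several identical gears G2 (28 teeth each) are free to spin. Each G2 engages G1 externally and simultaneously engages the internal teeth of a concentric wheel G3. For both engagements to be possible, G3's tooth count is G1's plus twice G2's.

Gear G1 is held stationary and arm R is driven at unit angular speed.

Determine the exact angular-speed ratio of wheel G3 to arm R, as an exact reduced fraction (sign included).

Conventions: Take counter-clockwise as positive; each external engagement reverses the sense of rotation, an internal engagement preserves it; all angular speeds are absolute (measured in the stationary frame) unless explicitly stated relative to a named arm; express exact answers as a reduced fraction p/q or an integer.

24/19

class = planetary set [G3 = 20+2·28 = 76; Willis about the carrier]
ring teeth: 20 + 2·28 = 76
20(ω_sun−ω_arm) = −76(ω_ring−ω_arm),  ω_sun = 0, ω_arm = 1
ω_ring = 1 − (20/76)(0−1) = 24/19
ω_out/ω_in = 24/19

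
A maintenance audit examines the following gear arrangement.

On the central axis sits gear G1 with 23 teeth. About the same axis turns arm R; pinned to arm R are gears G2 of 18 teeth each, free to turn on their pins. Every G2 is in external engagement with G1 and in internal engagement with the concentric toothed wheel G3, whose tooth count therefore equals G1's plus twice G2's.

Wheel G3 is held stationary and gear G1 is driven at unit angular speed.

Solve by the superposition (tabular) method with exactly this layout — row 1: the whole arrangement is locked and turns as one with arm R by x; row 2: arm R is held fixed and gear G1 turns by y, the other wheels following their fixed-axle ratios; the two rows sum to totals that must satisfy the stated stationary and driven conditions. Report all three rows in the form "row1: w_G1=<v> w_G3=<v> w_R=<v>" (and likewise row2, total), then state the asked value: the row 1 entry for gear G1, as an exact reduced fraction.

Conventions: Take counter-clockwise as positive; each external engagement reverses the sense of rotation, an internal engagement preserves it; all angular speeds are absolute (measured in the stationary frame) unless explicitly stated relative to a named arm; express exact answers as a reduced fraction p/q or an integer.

row1: w_G1=23/82 w_G3=23/82 w_R=23/82
row2: w_G1=59/82 w_G3=-23/82 w_R=0
total: w_G1=1 w_G3=0 w_R=23/82
asked value: 23/82

planetary set (23T centre, 18T on arm, 59T internal) — Willis relation
row 1 (train locked, turned with arm): all members turn x
row 2 — arm fixed, fixed-axis ratios: sun y, ring −(23/59)·y, arm 0
boundary: total ω_ring = x − (23/59)·y = 0 and total ω_sun = x + y = 1  ⇒  y = 59/82, x = 23/82
row 2 ring = −(23/59)·59/82 = -23/82
totals (row 1 + row 2): sun 23/82 + 59/82 = 1, ring 23/82 + (-23/82) = 0, arm 23/82 + 0 = 23/82
asked cell (row1, sun) = 23/82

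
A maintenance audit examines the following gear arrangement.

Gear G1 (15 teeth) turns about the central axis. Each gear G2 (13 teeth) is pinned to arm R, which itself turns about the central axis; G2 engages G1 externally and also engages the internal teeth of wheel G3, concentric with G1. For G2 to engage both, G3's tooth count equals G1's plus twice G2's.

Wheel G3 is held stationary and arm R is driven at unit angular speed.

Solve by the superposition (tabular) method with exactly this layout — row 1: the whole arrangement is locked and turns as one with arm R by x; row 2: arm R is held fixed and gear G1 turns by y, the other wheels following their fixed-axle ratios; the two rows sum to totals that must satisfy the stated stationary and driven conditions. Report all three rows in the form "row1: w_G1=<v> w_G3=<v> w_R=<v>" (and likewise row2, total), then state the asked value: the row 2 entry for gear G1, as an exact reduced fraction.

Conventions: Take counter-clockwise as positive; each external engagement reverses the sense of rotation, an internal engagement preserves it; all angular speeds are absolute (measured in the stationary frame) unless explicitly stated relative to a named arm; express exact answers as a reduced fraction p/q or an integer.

row1: w_G1=1 w_G3=1 w_R=1
row2: w_G1=41/15 w_G3=-1 w_R=0
total: w_G1=56/15 w_G3=0 w_R=1
asked value: 41/15

topology: planetary set — G1 15T / G2 13T / G3 41T, arm = carrier (Willis)
row 1 — lock + rotate with arm: ω_sun = ω_ring = ω_arm = x
row 2 (arm held, sun turns y): ω_ring = −(15/41)·y, ω_arm = 0
boundary: total ω_ring = x − (15/41)·y = 0 and total ω_arm = x = 1  ⇒  y = 41/15, x = 1
row 2 ring = −(15/41)·41/15 = -1
totals (row 1 + row 2): sun 1 + 41/15 = 56/15, ring 1 + (-1) = 0, arm 1 + 0 = 1
asked cell (row2, sun) = 41/15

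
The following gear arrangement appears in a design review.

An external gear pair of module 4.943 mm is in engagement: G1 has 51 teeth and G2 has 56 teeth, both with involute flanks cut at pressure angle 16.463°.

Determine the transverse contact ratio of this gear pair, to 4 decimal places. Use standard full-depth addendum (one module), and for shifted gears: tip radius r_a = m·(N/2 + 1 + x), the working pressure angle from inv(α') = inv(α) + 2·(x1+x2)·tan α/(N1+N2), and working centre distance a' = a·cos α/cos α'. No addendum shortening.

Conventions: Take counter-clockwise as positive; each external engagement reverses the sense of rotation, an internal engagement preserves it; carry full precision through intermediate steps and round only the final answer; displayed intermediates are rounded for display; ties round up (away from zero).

recognized (one external pair, fixed centres): single-mesh tooth geometry, m = 4.943, N1 = 51, N2 = 56
base radii: r_b1 = 120.878965, r_b2 = 132.729843
tip radii: r_a1 = 130.989500, r_a2 = 143.347000
no profile shift: α' = α, a' = a
action lengths: √(r_a1²−r_b1²) = 50.463106, √(r_a2²−r_b2²) = 54.140106
base pitch p_b = π·m·cos α = 14.892254
CR = (50.463106 + 54.140106 − 264.450500·sin 16.46300°)/14.892254 = 1.991570
contact ratio ≈ 1.9916

1.9916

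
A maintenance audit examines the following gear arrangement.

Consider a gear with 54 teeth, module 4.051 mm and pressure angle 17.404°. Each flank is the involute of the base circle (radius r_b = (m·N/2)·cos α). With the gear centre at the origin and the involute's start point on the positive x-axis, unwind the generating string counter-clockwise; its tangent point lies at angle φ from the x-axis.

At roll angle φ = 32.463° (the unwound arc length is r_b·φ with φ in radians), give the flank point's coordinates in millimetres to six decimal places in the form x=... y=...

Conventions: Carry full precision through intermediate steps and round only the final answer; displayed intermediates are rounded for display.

x=119.801358 y=6.126957

topology: single-mesh involute geometry — m = 4.051, N = 54
pitch radius r_p = m·N/2 = 4.051·54/2 = 109.377000
base radius r_b = r_p·cos α = 109.377000·cos 17.404° = 104.369661
roll angle φ = 32.463° = 0.56658624 rad
x = r_b·(cos φ + φ·sin φ) = 119.801358
y = r_b·(sin φ − φ·cos φ) = 6.126957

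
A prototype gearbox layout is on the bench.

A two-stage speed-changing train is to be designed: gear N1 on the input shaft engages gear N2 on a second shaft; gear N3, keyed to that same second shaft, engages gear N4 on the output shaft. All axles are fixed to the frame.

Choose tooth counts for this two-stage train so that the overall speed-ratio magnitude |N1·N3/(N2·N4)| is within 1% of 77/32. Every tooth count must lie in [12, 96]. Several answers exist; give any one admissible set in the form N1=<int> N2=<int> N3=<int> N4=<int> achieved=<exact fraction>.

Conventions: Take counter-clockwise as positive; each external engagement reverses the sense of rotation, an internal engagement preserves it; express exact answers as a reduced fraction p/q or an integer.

N1=14 N2=12 N3=33 N4=16 achieved=77/32

design class (target 77/32): fixed-axis compound train
target = 77/32 in lowest terms: an exact hit needs N1·N3 = k·77 and N2·N4 = k·32 for one integer k, every count in [12, 96]; additionally prefer no 1:1 stage (N1 ≠ N2, N3 ≠ N4)
k = 1…5: no 1:1-free in-range split of k·77 and k·32 into factor pairs; take k = 6
k = 6: N1·N3 = 462 = 14·33, N2·N4 = 192 = 12·16
achieved = 14·33/(12·16) = 77/32; |achieved − target| = 0 ≤ 77/3200 ✓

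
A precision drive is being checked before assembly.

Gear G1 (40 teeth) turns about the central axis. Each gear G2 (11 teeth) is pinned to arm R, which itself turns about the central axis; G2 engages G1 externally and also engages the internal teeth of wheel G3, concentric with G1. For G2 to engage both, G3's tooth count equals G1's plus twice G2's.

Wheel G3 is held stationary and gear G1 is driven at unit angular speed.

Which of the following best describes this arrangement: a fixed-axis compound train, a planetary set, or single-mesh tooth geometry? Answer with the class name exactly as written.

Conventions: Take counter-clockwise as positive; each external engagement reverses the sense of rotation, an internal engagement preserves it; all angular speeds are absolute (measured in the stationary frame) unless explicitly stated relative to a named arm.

topology: planetary set — G1 40T / G2 11T / G3 62T, arm = carrier (Willis)
classification: planetary set

planetary set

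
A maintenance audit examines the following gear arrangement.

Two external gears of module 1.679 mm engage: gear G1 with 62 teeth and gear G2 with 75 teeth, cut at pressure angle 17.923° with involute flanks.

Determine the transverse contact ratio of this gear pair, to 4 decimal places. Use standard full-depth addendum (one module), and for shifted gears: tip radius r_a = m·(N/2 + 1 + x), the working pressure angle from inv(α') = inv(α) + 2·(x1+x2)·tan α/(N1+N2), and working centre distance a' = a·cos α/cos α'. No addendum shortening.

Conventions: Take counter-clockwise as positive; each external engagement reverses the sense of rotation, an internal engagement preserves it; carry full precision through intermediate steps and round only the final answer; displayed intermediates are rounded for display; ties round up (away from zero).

1.9380

topology: single-mesh involute geometry — m = 1.679, 62T/75T pair
base radii: r_b1 = 49.523111, r_b2 = 59.906989
tip radii: r_a1 = 53.728000, r_a2 = 64.641500
no profile shift: α' = α, a' = a
action lengths: √(r_a1²−r_b1²) = 20.836493, √(r_a2²−r_b2²) = 24.283248
base pitch p_b = π·m·cos α = 5.018756
CR = (20.836493 + 24.283248 − 115.011500·sin 17.92300°)/5.018756 = 1.937983
contact ratio ≈ 1.9380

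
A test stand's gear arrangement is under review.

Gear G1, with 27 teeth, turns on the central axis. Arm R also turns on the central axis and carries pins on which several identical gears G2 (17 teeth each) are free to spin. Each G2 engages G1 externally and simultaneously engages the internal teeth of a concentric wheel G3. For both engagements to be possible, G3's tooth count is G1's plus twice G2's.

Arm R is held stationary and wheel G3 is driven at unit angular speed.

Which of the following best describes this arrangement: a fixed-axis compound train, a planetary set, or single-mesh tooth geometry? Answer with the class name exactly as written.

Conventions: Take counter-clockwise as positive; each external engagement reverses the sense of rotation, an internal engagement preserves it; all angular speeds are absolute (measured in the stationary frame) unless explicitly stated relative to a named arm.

topology: planetary set — G1 27T / G2 17T / G3 61T, arm = carrier (Willis)
classification: planetary set

planetary set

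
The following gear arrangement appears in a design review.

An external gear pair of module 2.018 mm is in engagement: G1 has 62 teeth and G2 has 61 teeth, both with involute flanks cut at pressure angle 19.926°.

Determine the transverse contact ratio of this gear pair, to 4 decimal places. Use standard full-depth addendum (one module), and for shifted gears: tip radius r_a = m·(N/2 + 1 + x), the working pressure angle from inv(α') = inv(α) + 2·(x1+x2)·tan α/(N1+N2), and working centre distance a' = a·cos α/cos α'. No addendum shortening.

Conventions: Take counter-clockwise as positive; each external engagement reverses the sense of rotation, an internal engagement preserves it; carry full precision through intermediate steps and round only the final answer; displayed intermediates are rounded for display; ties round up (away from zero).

topology: single-mesh involute geometry — m = 2.018, 62T/61T pair
base radii: r_b1 = 58.812876, r_b2 = 57.864281
tip radii: r_a1 = 64.576000, r_a2 = 63.567000
no profile shift: α' = α, a' = a
action lengths: √(r_a1²−r_b1²) = 26.666560, √(r_a2²−r_b2²) = 26.315175
base pitch p_b = π·m·cos α = 5.960197
CR = (26.666560 + 26.315175 − 124.107000·sin 19.92600°)/5.960197 = 1.792776
contact ratio ≈ 1.7928

1.7928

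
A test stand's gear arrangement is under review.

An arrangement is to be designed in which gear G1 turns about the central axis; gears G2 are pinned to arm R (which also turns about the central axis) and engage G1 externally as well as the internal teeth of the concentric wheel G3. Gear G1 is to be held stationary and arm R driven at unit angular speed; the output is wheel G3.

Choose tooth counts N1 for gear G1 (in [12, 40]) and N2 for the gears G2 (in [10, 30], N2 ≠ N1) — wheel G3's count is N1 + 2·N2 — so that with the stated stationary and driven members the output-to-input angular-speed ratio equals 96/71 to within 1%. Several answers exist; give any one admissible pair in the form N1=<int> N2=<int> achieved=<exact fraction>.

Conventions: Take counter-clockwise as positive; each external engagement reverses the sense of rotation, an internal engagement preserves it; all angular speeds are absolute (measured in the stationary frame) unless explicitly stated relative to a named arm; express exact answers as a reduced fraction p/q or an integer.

N1=25 N2=23 achieved=96/71

design class (target 96/71): planetary set
Willis with ω_sun = 0: ω_ring/ω_arm = (N1+N3)/N3; set equal to 96/71  ⇒  N3/N1 = 1/(96/71 − 1) = 71/25
N3 = N1 + 2·N2  ⇒  N2/N1 = (N3/N1 − 1)/2 = (71/25 − 1)/2 = 23/25
smallest multiple with N1 ≥ 12 and N2 ≥ 10: k = 1  ⇒  N1 = 1·25 = 25, N2 = 1·23 = 23 (N1 ≤ 40, N2 ≤ 30, N2 ≠ N1 ✓), N3 = 25 + 2·23 = 71
check: (N1+N3)/N3 with N1 = 25, N3 = 71 gives 96/71; |achieved − target| = 0 ≤ 24/1775 ✓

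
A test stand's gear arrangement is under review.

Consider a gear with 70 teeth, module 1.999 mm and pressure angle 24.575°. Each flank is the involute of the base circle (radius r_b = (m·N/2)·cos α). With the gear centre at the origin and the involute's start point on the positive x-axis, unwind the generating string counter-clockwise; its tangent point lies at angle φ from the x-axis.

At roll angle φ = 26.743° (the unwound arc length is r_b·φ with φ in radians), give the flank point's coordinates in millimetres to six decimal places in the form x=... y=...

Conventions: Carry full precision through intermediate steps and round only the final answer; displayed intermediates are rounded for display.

x=70.185355 y=2.110058

class = single-mesh tooth geometry [base-circle involute, m = 1.999, 70T]
pitch radius r_p = m·N/2 = 1.999·70/2 = 69.965000
base radius r_b = r_p·cos α = 69.965000·cos 24.575° = 63.627407
roll angle φ = 26.743° = 0.46675340 rad
x = r_b·(cos φ + φ·sin φ) = 70.185355
y = r_b·(sin φ − φ·cos φ) = 2.110058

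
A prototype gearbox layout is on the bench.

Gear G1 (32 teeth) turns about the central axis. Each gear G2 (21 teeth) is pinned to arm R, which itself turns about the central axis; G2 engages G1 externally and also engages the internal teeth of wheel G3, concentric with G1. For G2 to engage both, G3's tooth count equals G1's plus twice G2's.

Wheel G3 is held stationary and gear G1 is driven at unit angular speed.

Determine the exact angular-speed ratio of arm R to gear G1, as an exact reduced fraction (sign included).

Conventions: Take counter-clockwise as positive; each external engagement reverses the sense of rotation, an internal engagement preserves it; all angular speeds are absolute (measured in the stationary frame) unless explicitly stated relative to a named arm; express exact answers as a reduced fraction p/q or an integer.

topology: planetary set — G1 32T / G2 21T / G3 74T, arm = carrier (Willis)
ring teeth: 32 + 2·21 = 74
32(ω_sun−ω_arm) = −74(ω_ring−ω_arm),  ω_ring = 0, ω_sun = 1
32(1−ω_arm) = −74(0−ω_arm)  ⇒  106·ω_arm = 32  ⇒  ω_arm = 16/53
ω_out/ω_in = 16/53

16/53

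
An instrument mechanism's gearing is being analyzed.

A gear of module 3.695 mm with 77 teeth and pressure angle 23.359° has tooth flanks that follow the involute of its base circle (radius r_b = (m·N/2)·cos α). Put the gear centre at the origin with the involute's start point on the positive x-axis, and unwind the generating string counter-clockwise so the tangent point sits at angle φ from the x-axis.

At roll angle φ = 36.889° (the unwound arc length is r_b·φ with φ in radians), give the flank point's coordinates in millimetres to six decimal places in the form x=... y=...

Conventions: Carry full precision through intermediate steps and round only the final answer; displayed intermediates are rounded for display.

class = single-mesh tooth geometry [base-circle involute, m = 3.695, 77T]
pitch radius r_p = m·N/2 = 3.695·77/2 = 142.257500
base radius r_b = r_p·cos α = 142.257500·cos 23.359° = 130.597874
roll angle φ = 36.889° = 0.64383451 rad
x = r_b·(cos φ + φ·sin φ) = 154.924643
y = r_b·(sin φ − φ·cos φ) = 11.143642

x=154.924643 y=11.143642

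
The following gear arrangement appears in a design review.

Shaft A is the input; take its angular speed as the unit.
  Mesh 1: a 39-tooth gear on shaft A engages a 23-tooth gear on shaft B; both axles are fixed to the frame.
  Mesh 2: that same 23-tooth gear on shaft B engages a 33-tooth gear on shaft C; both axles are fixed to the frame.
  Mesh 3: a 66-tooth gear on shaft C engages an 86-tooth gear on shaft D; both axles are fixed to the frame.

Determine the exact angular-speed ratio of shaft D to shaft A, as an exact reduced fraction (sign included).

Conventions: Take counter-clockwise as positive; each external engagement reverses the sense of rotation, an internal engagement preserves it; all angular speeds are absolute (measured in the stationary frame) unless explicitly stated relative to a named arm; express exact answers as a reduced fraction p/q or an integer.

-39/43

class = fixed-axis compound train [3 meshes; 3 ratios multiply, 3 sense flips]
mesh 1 [39T→23T]: running ratio 39/23, sense −
mesh 2 [23T→33T]: running ratio 13/11, sense +
mesh 3 [66T→86T]: running ratio 39/43, sense −
ω_out/ω_in = -39/43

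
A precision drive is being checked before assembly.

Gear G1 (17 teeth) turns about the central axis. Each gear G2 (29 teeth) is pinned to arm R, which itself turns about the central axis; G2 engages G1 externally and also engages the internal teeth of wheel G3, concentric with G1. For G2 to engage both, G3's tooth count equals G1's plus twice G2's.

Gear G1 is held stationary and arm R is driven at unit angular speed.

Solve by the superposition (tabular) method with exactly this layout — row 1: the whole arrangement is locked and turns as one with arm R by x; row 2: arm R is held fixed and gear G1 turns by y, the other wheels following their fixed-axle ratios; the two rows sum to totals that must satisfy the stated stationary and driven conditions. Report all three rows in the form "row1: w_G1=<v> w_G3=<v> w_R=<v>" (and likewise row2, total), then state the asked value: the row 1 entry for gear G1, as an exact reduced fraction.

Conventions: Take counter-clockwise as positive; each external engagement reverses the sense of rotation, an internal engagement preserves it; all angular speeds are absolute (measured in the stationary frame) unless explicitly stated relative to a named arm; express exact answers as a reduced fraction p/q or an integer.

row1: w_G1=1 w_G3=1 w_R=1
row2: w_G1=-1 w_G3=17/75 w_R=0
total: w_G1=0 w_G3=92/75 w_R=1
asked value: 1

recognized (axles ride arm R): planetary set, 17/29/75 teeth
row 1 — lock + rotate with arm: ω_sun = ω_ring = ω_arm = x
row 2: sun turns y, ring = −(17/75)·y, arm 0
boundary: total ω_sun = x + y = 0 and total ω_arm = x = 1  ⇒  y = -1, x = 1
row 2 ring = −(17/75)·(-1) = 17/75
totals (row 1 + row 2): sun 1 + (-1) = 0, ring 1 + 17/75 = 92/75, arm 1 + 0 = 1
asked cell (row1, sun) = 1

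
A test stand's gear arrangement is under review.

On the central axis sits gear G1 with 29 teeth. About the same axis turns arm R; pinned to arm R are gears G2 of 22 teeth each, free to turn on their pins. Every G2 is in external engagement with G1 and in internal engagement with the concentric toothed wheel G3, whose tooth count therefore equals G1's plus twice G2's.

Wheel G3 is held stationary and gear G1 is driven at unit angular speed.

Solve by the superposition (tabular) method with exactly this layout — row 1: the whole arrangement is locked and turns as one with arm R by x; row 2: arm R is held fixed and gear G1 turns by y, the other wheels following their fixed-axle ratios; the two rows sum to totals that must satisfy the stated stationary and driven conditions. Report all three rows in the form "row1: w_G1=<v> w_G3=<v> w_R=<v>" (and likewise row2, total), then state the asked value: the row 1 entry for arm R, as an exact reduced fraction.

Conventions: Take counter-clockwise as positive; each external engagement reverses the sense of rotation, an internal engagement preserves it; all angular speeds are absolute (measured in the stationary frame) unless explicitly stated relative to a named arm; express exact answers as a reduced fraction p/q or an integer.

row1: w_G1=29/102 w_G3=29/102 w_R=29/102
row2: w_G1=73/102 w_G3=-29/102 w_R=0
total: w_G1=1 w_G3=0 w_R=29/102
asked value: 29/102

planetary set (29T centre, 22T on arm, 73T internal) — Willis relation
superposition row 1 [locked train]: every member turns x
superposition row 2 [arm held]: sun y, ring −(29/73)·y, arm 0
boundary: total ω_ring = x − (29/73)·y = 0 and total ω_sun = x + y = 1  ⇒  y = 73/102, x = 29/102
row 2 ring = −(29/73)·73/102 = -29/102
totals (row 1 + row 2): sun 29/102 + 73/102 = 1, ring 29/102 + (-29/102) = 0, arm 29/102 + 0 = 29/102
asked cell (row1, arm) = 29/102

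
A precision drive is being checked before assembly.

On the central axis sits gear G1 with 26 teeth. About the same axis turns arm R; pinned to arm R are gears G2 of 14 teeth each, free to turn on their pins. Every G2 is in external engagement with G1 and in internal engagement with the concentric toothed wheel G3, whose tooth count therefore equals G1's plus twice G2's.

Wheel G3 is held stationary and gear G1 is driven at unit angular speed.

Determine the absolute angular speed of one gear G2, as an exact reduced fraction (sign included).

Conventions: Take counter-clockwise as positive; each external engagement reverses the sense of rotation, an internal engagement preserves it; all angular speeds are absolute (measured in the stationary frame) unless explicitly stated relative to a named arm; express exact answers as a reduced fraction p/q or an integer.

-13/14

planetary set (26T centre, 14T on arm, 54T internal) — Willis relation
ring teeth: 26 + 2·14 = 54
26(ω_sun−ω_arm) = −54(ω_ring−ω_arm),  ω_ring = 0, ω_sun = 1
26(1−ω_arm) = −54(0−ω_arm)  ⇒  80·ω_arm = 26  ⇒  ω_arm = 13/40
sun–planet mesh: 26·(1−13/40) = −14·(ω_p−ω_arm)  ⇒  ω_p−ω_arm = -351/280
ω_p = 13/40 − 351/280 = -13/14
exact speed ratio = -13/14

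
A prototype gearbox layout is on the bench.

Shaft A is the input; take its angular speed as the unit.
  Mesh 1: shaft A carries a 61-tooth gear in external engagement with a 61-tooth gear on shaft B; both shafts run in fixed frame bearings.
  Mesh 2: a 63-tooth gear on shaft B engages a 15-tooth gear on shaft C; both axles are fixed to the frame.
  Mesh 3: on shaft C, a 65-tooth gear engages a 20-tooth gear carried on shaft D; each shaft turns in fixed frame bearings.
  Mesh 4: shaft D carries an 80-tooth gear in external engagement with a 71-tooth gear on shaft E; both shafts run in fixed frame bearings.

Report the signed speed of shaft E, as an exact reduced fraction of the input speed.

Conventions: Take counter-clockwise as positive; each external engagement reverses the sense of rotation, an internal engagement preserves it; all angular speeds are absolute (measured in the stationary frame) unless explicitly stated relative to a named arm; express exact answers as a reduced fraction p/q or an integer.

4-mesh fixed-axis compound train (all bearings frame-fixed)
mesh 1 [61T→61T]: |ω|/ω_in = 1×61/61 = 1, sense flips to −
mesh 2 [63T→15T]: |ω|/ω_in = 1×63/15 = 21/5, sense flips to +
mesh 3 [65T→20T]: |ω|/ω_in = (21/5)×65/20 = 273/20, sense flips to −
mesh 4 [80T→71T]: |ω|/ω_in = (273/20)×80/71 = 1092/71, sense flips to +
signed output speed (× input speed) = 1092/71

1092/71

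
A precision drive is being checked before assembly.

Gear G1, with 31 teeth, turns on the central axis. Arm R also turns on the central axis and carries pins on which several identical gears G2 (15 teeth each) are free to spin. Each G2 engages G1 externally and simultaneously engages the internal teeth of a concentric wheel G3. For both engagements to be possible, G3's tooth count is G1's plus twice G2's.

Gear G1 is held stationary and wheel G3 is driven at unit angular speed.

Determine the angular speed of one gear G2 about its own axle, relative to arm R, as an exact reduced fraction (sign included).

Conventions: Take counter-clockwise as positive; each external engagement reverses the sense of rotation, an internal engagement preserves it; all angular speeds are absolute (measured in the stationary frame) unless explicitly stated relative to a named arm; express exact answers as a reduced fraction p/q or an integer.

recognized (axles ride arm R): planetary set, 31/15/61 teeth
ring teeth: 31 + 2·15 = 61
31(ω_sun−ω_arm) = −61(ω_ring−ω_arm),  ω_sun = 0, ω_ring = 1
31(0−ω_arm) = −61(1−ω_arm)  ⇒  92·ω_arm = 61  ⇒  ω_arm = 61/92
sun–planet mesh: 31·(0−61/92) = −15·(ω_p−ω_arm)  ⇒  ω_p−ω_arm = 1891/1380
exact speed ratio = 1891/1380

1891/1380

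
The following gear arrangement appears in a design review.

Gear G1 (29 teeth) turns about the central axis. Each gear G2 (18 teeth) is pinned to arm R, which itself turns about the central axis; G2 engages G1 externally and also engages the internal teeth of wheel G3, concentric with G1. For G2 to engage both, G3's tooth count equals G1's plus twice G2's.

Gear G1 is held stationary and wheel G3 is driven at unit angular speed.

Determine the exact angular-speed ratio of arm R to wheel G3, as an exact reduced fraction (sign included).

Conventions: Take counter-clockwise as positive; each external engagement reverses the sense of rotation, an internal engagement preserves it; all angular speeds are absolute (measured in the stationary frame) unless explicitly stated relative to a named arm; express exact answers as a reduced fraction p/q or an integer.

65/94

class = planetary set [G3 = 29+2·18 = 65; Willis about the carrier]
ring teeth: 29 + 2·18 = 65
29(ω_sun−ω_arm) = −65(ω_ring−ω_arm),  ω_sun = 0, ω_ring = 1
29(0−ω_arm) = −65(1−ω_arm)  ⇒  94·ω_arm = 65  ⇒  ω_arm = 65/94
ω_out/ω_in = 65/94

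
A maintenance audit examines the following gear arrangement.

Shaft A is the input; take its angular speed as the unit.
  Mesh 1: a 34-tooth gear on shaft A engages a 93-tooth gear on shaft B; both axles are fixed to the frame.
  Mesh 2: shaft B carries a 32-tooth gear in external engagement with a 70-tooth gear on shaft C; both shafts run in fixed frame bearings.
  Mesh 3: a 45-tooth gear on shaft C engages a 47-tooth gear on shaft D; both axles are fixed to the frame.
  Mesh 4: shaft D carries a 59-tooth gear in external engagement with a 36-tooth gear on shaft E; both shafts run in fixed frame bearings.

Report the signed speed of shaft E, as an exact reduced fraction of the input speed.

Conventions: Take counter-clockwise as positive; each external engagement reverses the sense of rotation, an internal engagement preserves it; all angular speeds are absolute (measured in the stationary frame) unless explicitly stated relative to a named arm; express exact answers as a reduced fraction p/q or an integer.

8024/30597

4-mesh fixed-axis compound train (all bearings frame-fixed)
mesh 1 [34T→93T]: |ω|/ω_in = 1×34/93 = 34/93, sense flips to −
mesh 2 [32T→70T]: |ω|/ω_in = (34/93)×32/70 = 544/3255, sense flips to +
mesh 3 [45T→47T]: |ω|/ω_in = (544/3255)×45/47 = 1632/10199, sense flips to −
mesh 4 [59T→36T]: |ω|/ω_in = (1632/10199)×59/36 = 8024/30597, sense flips to +
signed output speed (× input speed) = 8024/30597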